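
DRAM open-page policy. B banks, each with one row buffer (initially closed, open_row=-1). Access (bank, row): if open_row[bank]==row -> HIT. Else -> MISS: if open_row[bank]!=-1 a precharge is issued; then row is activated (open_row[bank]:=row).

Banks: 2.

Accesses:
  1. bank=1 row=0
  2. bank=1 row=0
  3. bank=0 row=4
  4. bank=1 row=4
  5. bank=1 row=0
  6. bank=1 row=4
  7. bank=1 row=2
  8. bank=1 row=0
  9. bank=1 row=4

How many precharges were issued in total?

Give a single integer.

Acc 1: bank1 row0 -> MISS (open row0); precharges=0
Acc 2: bank1 row0 -> HIT
Acc 3: bank0 row4 -> MISS (open row4); precharges=0
Acc 4: bank1 row4 -> MISS (open row4); precharges=1
Acc 5: bank1 row0 -> MISS (open row0); precharges=2
Acc 6: bank1 row4 -> MISS (open row4); precharges=3
Acc 7: bank1 row2 -> MISS (open row2); precharges=4
Acc 8: bank1 row0 -> MISS (open row0); precharges=5
Acc 9: bank1 row4 -> MISS (open row4); precharges=6

Answer: 6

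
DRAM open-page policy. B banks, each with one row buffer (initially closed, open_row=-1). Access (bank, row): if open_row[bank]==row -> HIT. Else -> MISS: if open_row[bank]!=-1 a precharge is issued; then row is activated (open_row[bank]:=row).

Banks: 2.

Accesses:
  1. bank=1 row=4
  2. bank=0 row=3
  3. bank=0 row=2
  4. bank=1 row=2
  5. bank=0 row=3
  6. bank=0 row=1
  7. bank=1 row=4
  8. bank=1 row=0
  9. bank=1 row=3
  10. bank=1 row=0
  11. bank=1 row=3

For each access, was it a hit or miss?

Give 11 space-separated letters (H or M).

Answer: M M M M M M M M M M M

Derivation:
Acc 1: bank1 row4 -> MISS (open row4); precharges=0
Acc 2: bank0 row3 -> MISS (open row3); precharges=0
Acc 3: bank0 row2 -> MISS (open row2); precharges=1
Acc 4: bank1 row2 -> MISS (open row2); precharges=2
Acc 5: bank0 row3 -> MISS (open row3); precharges=3
Acc 6: bank0 row1 -> MISS (open row1); precharges=4
Acc 7: bank1 row4 -> MISS (open row4); precharges=5
Acc 8: bank1 row0 -> MISS (open row0); precharges=6
Acc 9: bank1 row3 -> MISS (open row3); precharges=7
Acc 10: bank1 row0 -> MISS (open row0); precharges=8
Acc 11: bank1 row3 -> MISS (open row3); precharges=9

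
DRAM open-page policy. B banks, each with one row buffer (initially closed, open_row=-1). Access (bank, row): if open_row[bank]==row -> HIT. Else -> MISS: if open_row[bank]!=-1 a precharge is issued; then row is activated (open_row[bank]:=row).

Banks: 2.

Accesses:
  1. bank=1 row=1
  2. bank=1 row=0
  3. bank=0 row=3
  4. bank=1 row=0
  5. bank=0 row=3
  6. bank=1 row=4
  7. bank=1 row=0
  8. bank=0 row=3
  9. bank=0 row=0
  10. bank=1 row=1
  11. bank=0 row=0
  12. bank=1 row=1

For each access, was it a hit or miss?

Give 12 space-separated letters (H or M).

Answer: M M M H H M M H M M H H

Derivation:
Acc 1: bank1 row1 -> MISS (open row1); precharges=0
Acc 2: bank1 row0 -> MISS (open row0); precharges=1
Acc 3: bank0 row3 -> MISS (open row3); precharges=1
Acc 4: bank1 row0 -> HIT
Acc 5: bank0 row3 -> HIT
Acc 6: bank1 row4 -> MISS (open row4); precharges=2
Acc 7: bank1 row0 -> MISS (open row0); precharges=3
Acc 8: bank0 row3 -> HIT
Acc 9: bank0 row0 -> MISS (open row0); precharges=4
Acc 10: bank1 row1 -> MISS (open row1); precharges=5
Acc 11: bank0 row0 -> HIT
Acc 12: bank1 row1 -> HIT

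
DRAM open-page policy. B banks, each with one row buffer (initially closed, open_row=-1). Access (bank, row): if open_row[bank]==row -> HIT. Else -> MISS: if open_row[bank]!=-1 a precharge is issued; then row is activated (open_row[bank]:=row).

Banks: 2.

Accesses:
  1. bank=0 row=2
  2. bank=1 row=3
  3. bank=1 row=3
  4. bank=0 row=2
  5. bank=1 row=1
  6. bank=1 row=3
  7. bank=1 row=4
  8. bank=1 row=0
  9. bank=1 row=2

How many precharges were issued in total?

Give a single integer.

Answer: 5

Derivation:
Acc 1: bank0 row2 -> MISS (open row2); precharges=0
Acc 2: bank1 row3 -> MISS (open row3); precharges=0
Acc 3: bank1 row3 -> HIT
Acc 4: bank0 row2 -> HIT
Acc 5: bank1 row1 -> MISS (open row1); precharges=1
Acc 6: bank1 row3 -> MISS (open row3); precharges=2
Acc 7: bank1 row4 -> MISS (open row4); precharges=3
Acc 8: bank1 row0 -> MISS (open row0); precharges=4
Acc 9: bank1 row2 -> MISS (open row2); precharges=5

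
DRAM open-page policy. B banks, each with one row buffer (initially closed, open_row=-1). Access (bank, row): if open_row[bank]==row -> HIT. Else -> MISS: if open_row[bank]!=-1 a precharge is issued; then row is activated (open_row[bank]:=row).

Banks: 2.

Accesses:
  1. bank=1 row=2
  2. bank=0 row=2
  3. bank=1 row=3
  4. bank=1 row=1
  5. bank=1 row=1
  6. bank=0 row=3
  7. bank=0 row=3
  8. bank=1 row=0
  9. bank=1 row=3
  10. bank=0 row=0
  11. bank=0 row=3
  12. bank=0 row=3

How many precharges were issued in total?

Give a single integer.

Acc 1: bank1 row2 -> MISS (open row2); precharges=0
Acc 2: bank0 row2 -> MISS (open row2); precharges=0
Acc 3: bank1 row3 -> MISS (open row3); precharges=1
Acc 4: bank1 row1 -> MISS (open row1); precharges=2
Acc 5: bank1 row1 -> HIT
Acc 6: bank0 row3 -> MISS (open row3); precharges=3
Acc 7: bank0 row3 -> HIT
Acc 8: bank1 row0 -> MISS (open row0); precharges=4
Acc 9: bank1 row3 -> MISS (open row3); precharges=5
Acc 10: bank0 row0 -> MISS (open row0); precharges=6
Acc 11: bank0 row3 -> MISS (open row3); precharges=7
Acc 12: bank0 row3 -> HIT

Answer: 7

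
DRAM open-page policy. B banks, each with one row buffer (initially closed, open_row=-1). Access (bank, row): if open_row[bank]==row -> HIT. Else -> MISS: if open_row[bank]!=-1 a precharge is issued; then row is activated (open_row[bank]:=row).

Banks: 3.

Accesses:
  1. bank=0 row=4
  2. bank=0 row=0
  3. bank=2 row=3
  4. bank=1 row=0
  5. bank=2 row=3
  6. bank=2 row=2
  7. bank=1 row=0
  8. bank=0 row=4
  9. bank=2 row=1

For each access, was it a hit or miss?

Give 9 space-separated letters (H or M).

Acc 1: bank0 row4 -> MISS (open row4); precharges=0
Acc 2: bank0 row0 -> MISS (open row0); precharges=1
Acc 3: bank2 row3 -> MISS (open row3); precharges=1
Acc 4: bank1 row0 -> MISS (open row0); precharges=1
Acc 5: bank2 row3 -> HIT
Acc 6: bank2 row2 -> MISS (open row2); precharges=2
Acc 7: bank1 row0 -> HIT
Acc 8: bank0 row4 -> MISS (open row4); precharges=3
Acc 9: bank2 row1 -> MISS (open row1); precharges=4

Answer: M M M M H M H M M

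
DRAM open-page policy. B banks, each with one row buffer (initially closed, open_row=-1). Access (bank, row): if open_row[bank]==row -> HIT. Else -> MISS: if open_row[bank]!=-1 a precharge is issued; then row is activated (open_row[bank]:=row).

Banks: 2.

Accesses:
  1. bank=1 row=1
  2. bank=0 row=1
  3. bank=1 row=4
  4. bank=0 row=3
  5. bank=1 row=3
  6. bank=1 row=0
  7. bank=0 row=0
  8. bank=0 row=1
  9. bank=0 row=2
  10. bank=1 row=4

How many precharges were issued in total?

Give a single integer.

Acc 1: bank1 row1 -> MISS (open row1); precharges=0
Acc 2: bank0 row1 -> MISS (open row1); precharges=0
Acc 3: bank1 row4 -> MISS (open row4); precharges=1
Acc 4: bank0 row3 -> MISS (open row3); precharges=2
Acc 5: bank1 row3 -> MISS (open row3); precharges=3
Acc 6: bank1 row0 -> MISS (open row0); precharges=4
Acc 7: bank0 row0 -> MISS (open row0); precharges=5
Acc 8: bank0 row1 -> MISS (open row1); precharges=6
Acc 9: bank0 row2 -> MISS (open row2); precharges=7
Acc 10: bank1 row4 -> MISS (open row4); precharges=8

Answer: 8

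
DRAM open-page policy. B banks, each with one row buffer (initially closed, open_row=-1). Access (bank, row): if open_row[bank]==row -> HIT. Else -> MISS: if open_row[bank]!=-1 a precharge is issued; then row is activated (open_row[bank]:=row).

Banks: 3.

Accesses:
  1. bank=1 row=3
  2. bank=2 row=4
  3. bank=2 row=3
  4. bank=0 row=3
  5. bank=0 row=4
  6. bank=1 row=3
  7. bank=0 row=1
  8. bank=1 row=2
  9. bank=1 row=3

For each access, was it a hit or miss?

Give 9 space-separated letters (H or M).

Acc 1: bank1 row3 -> MISS (open row3); precharges=0
Acc 2: bank2 row4 -> MISS (open row4); precharges=0
Acc 3: bank2 row3 -> MISS (open row3); precharges=1
Acc 4: bank0 row3 -> MISS (open row3); precharges=1
Acc 5: bank0 row4 -> MISS (open row4); precharges=2
Acc 6: bank1 row3 -> HIT
Acc 7: bank0 row1 -> MISS (open row1); precharges=3
Acc 8: bank1 row2 -> MISS (open row2); precharges=4
Acc 9: bank1 row3 -> MISS (open row3); precharges=5

Answer: M M M M M H M M M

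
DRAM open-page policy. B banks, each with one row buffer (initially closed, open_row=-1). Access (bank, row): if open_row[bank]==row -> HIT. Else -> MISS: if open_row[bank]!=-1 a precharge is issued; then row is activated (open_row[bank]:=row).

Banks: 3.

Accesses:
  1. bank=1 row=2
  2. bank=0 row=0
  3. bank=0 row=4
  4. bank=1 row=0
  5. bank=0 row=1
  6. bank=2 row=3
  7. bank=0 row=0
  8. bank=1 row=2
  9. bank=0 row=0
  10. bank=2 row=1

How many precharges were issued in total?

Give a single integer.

Acc 1: bank1 row2 -> MISS (open row2); precharges=0
Acc 2: bank0 row0 -> MISS (open row0); precharges=0
Acc 3: bank0 row4 -> MISS (open row4); precharges=1
Acc 4: bank1 row0 -> MISS (open row0); precharges=2
Acc 5: bank0 row1 -> MISS (open row1); precharges=3
Acc 6: bank2 row3 -> MISS (open row3); precharges=3
Acc 7: bank0 row0 -> MISS (open row0); precharges=4
Acc 8: bank1 row2 -> MISS (open row2); precharges=5
Acc 9: bank0 row0 -> HIT
Acc 10: bank2 row1 -> MISS (open row1); precharges=6

Answer: 6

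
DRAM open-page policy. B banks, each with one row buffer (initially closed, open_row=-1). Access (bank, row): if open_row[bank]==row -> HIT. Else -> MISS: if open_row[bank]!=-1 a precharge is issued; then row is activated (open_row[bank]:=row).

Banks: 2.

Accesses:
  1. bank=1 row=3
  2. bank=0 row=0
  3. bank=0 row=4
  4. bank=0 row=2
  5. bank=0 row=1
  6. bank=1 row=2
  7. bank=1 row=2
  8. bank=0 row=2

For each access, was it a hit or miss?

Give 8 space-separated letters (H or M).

Acc 1: bank1 row3 -> MISS (open row3); precharges=0
Acc 2: bank0 row0 -> MISS (open row0); precharges=0
Acc 3: bank0 row4 -> MISS (open row4); precharges=1
Acc 4: bank0 row2 -> MISS (open row2); precharges=2
Acc 5: bank0 row1 -> MISS (open row1); precharges=3
Acc 6: bank1 row2 -> MISS (open row2); precharges=4
Acc 7: bank1 row2 -> HIT
Acc 8: bank0 row2 -> MISS (open row2); precharges=5

Answer: M M M M M M H M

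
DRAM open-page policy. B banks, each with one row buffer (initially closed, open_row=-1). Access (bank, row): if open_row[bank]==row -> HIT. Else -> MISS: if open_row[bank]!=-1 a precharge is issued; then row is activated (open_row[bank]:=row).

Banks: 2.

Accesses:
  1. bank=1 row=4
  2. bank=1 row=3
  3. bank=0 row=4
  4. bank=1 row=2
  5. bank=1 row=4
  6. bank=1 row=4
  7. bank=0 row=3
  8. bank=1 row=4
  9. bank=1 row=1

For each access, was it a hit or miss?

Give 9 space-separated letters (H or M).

Answer: M M M M M H M H M

Derivation:
Acc 1: bank1 row4 -> MISS (open row4); precharges=0
Acc 2: bank1 row3 -> MISS (open row3); precharges=1
Acc 3: bank0 row4 -> MISS (open row4); precharges=1
Acc 4: bank1 row2 -> MISS (open row2); precharges=2
Acc 5: bank1 row4 -> MISS (open row4); precharges=3
Acc 6: bank1 row4 -> HIT
Acc 7: bank0 row3 -> MISS (open row3); precharges=4
Acc 8: bank1 row4 -> HIT
Acc 9: bank1 row1 -> MISS (open row1); precharges=5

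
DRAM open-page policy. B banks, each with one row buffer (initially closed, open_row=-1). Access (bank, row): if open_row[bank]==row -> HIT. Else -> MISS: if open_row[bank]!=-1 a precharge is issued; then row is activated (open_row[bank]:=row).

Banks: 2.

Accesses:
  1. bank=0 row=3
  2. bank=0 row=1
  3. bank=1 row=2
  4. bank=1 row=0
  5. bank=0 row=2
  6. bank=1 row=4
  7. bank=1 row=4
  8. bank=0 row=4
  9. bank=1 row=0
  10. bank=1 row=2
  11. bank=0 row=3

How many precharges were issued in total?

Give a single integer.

Acc 1: bank0 row3 -> MISS (open row3); precharges=0
Acc 2: bank0 row1 -> MISS (open row1); precharges=1
Acc 3: bank1 row2 -> MISS (open row2); precharges=1
Acc 4: bank1 row0 -> MISS (open row0); precharges=2
Acc 5: bank0 row2 -> MISS (open row2); precharges=3
Acc 6: bank1 row4 -> MISS (open row4); precharges=4
Acc 7: bank1 row4 -> HIT
Acc 8: bank0 row4 -> MISS (open row4); precharges=5
Acc 9: bank1 row0 -> MISS (open row0); precharges=6
Acc 10: bank1 row2 -> MISS (open row2); precharges=7
Acc 11: bank0 row3 -> MISS (open row3); precharges=8

Answer: 8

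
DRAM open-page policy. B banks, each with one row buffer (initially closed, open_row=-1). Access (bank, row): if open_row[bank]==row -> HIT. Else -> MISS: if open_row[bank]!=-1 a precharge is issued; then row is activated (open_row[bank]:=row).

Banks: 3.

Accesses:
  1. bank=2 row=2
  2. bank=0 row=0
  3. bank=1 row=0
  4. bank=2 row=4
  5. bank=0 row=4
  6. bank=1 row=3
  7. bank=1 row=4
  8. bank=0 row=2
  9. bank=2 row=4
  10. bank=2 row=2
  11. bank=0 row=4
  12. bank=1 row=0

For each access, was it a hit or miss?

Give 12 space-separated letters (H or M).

Answer: M M M M M M M M H M M M

Derivation:
Acc 1: bank2 row2 -> MISS (open row2); precharges=0
Acc 2: bank0 row0 -> MISS (open row0); precharges=0
Acc 3: bank1 row0 -> MISS (open row0); precharges=0
Acc 4: bank2 row4 -> MISS (open row4); precharges=1
Acc 5: bank0 row4 -> MISS (open row4); precharges=2
Acc 6: bank1 row3 -> MISS (open row3); precharges=3
Acc 7: bank1 row4 -> MISS (open row4); precharges=4
Acc 8: bank0 row2 -> MISS (open row2); precharges=5
Acc 9: bank2 row4 -> HIT
Acc 10: bank2 row2 -> MISS (open row2); precharges=6
Acc 11: bank0 row4 -> MISS (open row4); precharges=7
Acc 12: bank1 row0 -> MISS (open row0); precharges=8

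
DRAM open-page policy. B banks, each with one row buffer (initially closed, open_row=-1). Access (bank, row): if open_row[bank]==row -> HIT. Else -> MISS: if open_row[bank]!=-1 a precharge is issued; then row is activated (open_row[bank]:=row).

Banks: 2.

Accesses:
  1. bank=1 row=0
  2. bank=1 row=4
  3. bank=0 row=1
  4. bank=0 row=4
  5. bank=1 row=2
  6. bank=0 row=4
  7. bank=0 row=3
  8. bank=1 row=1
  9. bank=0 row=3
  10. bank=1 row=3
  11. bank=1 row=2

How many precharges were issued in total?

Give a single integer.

Acc 1: bank1 row0 -> MISS (open row0); precharges=0
Acc 2: bank1 row4 -> MISS (open row4); precharges=1
Acc 3: bank0 row1 -> MISS (open row1); precharges=1
Acc 4: bank0 row4 -> MISS (open row4); precharges=2
Acc 5: bank1 row2 -> MISS (open row2); precharges=3
Acc 6: bank0 row4 -> HIT
Acc 7: bank0 row3 -> MISS (open row3); precharges=4
Acc 8: bank1 row1 -> MISS (open row1); precharges=5
Acc 9: bank0 row3 -> HIT
Acc 10: bank1 row3 -> MISS (open row3); precharges=6
Acc 11: bank1 row2 -> MISS (open row2); precharges=7

Answer: 7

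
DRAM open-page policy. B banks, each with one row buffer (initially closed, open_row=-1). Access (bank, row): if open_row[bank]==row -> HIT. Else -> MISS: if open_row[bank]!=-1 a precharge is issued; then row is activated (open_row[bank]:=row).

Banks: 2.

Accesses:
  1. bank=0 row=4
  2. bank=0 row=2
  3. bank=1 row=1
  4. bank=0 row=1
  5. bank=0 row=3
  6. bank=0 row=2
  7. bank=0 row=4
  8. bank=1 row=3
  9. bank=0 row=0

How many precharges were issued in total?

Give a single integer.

Answer: 7

Derivation:
Acc 1: bank0 row4 -> MISS (open row4); precharges=0
Acc 2: bank0 row2 -> MISS (open row2); precharges=1
Acc 3: bank1 row1 -> MISS (open row1); precharges=1
Acc 4: bank0 row1 -> MISS (open row1); precharges=2
Acc 5: bank0 row3 -> MISS (open row3); precharges=3
Acc 6: bank0 row2 -> MISS (open row2); precharges=4
Acc 7: bank0 row4 -> MISS (open row4); precharges=5
Acc 8: bank1 row3 -> MISS (open row3); precharges=6
Acc 9: bank0 row0 -> MISS (open row0); precharges=7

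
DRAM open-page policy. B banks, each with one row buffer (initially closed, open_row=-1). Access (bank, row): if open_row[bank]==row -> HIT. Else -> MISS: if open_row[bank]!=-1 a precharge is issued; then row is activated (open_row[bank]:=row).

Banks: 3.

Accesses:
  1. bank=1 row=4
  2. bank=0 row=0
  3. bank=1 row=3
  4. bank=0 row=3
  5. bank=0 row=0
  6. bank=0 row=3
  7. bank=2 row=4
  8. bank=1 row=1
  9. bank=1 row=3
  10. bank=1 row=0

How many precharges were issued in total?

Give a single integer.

Acc 1: bank1 row4 -> MISS (open row4); precharges=0
Acc 2: bank0 row0 -> MISS (open row0); precharges=0
Acc 3: bank1 row3 -> MISS (open row3); precharges=1
Acc 4: bank0 row3 -> MISS (open row3); precharges=2
Acc 5: bank0 row0 -> MISS (open row0); precharges=3
Acc 6: bank0 row3 -> MISS (open row3); precharges=4
Acc 7: bank2 row4 -> MISS (open row4); precharges=4
Acc 8: bank1 row1 -> MISS (open row1); precharges=5
Acc 9: bank1 row3 -> MISS (open row3); precharges=6
Acc 10: bank1 row0 -> MISS (open row0); precharges=7

Answer: 7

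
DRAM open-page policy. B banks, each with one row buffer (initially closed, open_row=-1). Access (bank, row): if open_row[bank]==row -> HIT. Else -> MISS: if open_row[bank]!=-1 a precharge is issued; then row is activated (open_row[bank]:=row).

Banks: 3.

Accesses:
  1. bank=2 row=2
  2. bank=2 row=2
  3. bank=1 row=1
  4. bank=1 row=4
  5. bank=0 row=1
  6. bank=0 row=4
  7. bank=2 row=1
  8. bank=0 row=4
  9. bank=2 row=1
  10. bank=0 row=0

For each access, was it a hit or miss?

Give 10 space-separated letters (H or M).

Answer: M H M M M M M H H M

Derivation:
Acc 1: bank2 row2 -> MISS (open row2); precharges=0
Acc 2: bank2 row2 -> HIT
Acc 3: bank1 row1 -> MISS (open row1); precharges=0
Acc 4: bank1 row4 -> MISS (open row4); precharges=1
Acc 5: bank0 row1 -> MISS (open row1); precharges=1
Acc 6: bank0 row4 -> MISS (open row4); precharges=2
Acc 7: bank2 row1 -> MISS (open row1); precharges=3
Acc 8: bank0 row4 -> HIT
Acc 9: bank2 row1 -> HIT
Acc 10: bank0 row0 -> MISS (open row0); precharges=4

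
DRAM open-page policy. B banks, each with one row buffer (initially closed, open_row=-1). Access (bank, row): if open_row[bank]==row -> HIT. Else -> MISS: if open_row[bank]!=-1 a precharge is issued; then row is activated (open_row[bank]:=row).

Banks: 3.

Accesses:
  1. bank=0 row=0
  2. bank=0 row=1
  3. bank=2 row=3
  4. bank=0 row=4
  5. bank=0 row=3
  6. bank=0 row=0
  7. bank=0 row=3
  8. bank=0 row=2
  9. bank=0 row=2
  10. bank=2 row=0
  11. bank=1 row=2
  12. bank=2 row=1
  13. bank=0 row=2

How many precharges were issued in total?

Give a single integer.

Acc 1: bank0 row0 -> MISS (open row0); precharges=0
Acc 2: bank0 row1 -> MISS (open row1); precharges=1
Acc 3: bank2 row3 -> MISS (open row3); precharges=1
Acc 4: bank0 row4 -> MISS (open row4); precharges=2
Acc 5: bank0 row3 -> MISS (open row3); precharges=3
Acc 6: bank0 row0 -> MISS (open row0); precharges=4
Acc 7: bank0 row3 -> MISS (open row3); precharges=5
Acc 8: bank0 row2 -> MISS (open row2); precharges=6
Acc 9: bank0 row2 -> HIT
Acc 10: bank2 row0 -> MISS (open row0); precharges=7
Acc 11: bank1 row2 -> MISS (open row2); precharges=7
Acc 12: bank2 row1 -> MISS (open row1); precharges=8
Acc 13: bank0 row2 -> HIT

Answer: 8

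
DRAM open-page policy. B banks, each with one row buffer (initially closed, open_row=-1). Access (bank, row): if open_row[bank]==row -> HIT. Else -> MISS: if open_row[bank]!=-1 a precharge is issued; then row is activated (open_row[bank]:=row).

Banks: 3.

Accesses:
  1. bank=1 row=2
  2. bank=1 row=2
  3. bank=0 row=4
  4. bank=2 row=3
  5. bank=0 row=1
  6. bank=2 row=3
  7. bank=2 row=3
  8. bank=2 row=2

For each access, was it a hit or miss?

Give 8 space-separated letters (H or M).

Acc 1: bank1 row2 -> MISS (open row2); precharges=0
Acc 2: bank1 row2 -> HIT
Acc 3: bank0 row4 -> MISS (open row4); precharges=0
Acc 4: bank2 row3 -> MISS (open row3); precharges=0
Acc 5: bank0 row1 -> MISS (open row1); precharges=1
Acc 6: bank2 row3 -> HIT
Acc 7: bank2 row3 -> HIT
Acc 8: bank2 row2 -> MISS (open row2); precharges=2

Answer: M H M M M H H M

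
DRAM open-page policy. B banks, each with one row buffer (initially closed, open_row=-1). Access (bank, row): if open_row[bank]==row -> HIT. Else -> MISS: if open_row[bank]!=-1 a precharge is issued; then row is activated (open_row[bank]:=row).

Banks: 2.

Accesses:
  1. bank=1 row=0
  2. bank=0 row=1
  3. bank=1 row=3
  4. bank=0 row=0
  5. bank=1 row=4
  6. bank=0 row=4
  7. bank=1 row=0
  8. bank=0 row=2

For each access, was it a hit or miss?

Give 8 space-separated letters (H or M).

Answer: M M M M M M M M

Derivation:
Acc 1: bank1 row0 -> MISS (open row0); precharges=0
Acc 2: bank0 row1 -> MISS (open row1); precharges=0
Acc 3: bank1 row3 -> MISS (open row3); precharges=1
Acc 4: bank0 row0 -> MISS (open row0); precharges=2
Acc 5: bank1 row4 -> MISS (open row4); precharges=3
Acc 6: bank0 row4 -> MISS (open row4); precharges=4
Acc 7: bank1 row0 -> MISS (open row0); precharges=5
Acc 8: bank0 row2 -> MISS (open row2); precharges=6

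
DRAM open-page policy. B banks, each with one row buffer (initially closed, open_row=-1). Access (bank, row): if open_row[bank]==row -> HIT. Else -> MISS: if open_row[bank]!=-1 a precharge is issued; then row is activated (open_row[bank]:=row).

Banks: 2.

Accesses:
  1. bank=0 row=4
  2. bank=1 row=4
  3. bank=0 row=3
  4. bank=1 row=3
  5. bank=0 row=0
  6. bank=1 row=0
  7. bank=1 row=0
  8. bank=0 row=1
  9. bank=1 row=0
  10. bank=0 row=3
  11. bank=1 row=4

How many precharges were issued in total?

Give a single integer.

Acc 1: bank0 row4 -> MISS (open row4); precharges=0
Acc 2: bank1 row4 -> MISS (open row4); precharges=0
Acc 3: bank0 row3 -> MISS (open row3); precharges=1
Acc 4: bank1 row3 -> MISS (open row3); precharges=2
Acc 5: bank0 row0 -> MISS (open row0); precharges=3
Acc 6: bank1 row0 -> MISS (open row0); precharges=4
Acc 7: bank1 row0 -> HIT
Acc 8: bank0 row1 -> MISS (open row1); precharges=5
Acc 9: bank1 row0 -> HIT
Acc 10: bank0 row3 -> MISS (open row3); precharges=6
Acc 11: bank1 row4 -> MISS (open row4); precharges=7

Answer: 7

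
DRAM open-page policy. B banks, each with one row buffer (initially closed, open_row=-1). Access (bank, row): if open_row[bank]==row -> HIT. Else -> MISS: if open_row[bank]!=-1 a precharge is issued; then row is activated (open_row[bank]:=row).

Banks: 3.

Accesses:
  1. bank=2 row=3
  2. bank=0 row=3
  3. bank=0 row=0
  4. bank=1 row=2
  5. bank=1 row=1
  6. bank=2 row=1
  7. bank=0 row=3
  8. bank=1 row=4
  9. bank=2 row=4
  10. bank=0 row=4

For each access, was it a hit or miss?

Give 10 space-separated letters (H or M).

Acc 1: bank2 row3 -> MISS (open row3); precharges=0
Acc 2: bank0 row3 -> MISS (open row3); precharges=0
Acc 3: bank0 row0 -> MISS (open row0); precharges=1
Acc 4: bank1 row2 -> MISS (open row2); precharges=1
Acc 5: bank1 row1 -> MISS (open row1); precharges=2
Acc 6: bank2 row1 -> MISS (open row1); precharges=3
Acc 7: bank0 row3 -> MISS (open row3); precharges=4
Acc 8: bank1 row4 -> MISS (open row4); precharges=5
Acc 9: bank2 row4 -> MISS (open row4); precharges=6
Acc 10: bank0 row4 -> MISS (open row4); precharges=7

Answer: M M M M M M M M M M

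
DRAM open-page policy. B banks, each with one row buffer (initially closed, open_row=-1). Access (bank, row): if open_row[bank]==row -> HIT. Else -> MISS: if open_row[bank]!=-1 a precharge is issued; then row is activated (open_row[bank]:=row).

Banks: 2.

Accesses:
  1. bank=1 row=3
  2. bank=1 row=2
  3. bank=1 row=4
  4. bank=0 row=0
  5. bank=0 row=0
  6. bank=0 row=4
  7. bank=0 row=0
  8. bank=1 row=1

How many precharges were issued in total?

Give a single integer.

Answer: 5

Derivation:
Acc 1: bank1 row3 -> MISS (open row3); precharges=0
Acc 2: bank1 row2 -> MISS (open row2); precharges=1
Acc 3: bank1 row4 -> MISS (open row4); precharges=2
Acc 4: bank0 row0 -> MISS (open row0); precharges=2
Acc 5: bank0 row0 -> HIT
Acc 6: bank0 row4 -> MISS (open row4); precharges=3
Acc 7: bank0 row0 -> MISS (open row0); precharges=4
Acc 8: bank1 row1 -> MISS (open row1); precharges=5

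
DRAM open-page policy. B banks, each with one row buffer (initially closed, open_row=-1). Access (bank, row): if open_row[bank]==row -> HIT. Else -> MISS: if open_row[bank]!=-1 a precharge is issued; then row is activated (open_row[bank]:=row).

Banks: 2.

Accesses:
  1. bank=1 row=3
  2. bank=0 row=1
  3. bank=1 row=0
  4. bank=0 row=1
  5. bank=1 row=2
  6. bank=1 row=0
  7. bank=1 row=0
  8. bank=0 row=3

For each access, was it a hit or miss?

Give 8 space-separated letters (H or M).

Answer: M M M H M M H M

Derivation:
Acc 1: bank1 row3 -> MISS (open row3); precharges=0
Acc 2: bank0 row1 -> MISS (open row1); precharges=0
Acc 3: bank1 row0 -> MISS (open row0); precharges=1
Acc 4: bank0 row1 -> HIT
Acc 5: bank1 row2 -> MISS (open row2); precharges=2
Acc 6: bank1 row0 -> MISS (open row0); precharges=3
Acc 7: bank1 row0 -> HIT
Acc 8: bank0 row3 -> MISS (open row3); precharges=4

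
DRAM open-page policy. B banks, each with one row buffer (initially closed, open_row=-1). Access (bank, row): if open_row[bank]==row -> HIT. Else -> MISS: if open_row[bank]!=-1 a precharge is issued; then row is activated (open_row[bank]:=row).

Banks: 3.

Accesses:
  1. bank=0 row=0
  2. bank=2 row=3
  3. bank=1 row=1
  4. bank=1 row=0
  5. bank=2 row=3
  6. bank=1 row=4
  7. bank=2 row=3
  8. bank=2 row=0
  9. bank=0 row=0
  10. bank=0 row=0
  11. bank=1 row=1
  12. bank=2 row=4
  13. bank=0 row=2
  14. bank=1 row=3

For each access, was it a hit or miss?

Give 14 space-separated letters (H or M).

Acc 1: bank0 row0 -> MISS (open row0); precharges=0
Acc 2: bank2 row3 -> MISS (open row3); precharges=0
Acc 3: bank1 row1 -> MISS (open row1); precharges=0
Acc 4: bank1 row0 -> MISS (open row0); precharges=1
Acc 5: bank2 row3 -> HIT
Acc 6: bank1 row4 -> MISS (open row4); precharges=2
Acc 7: bank2 row3 -> HIT
Acc 8: bank2 row0 -> MISS (open row0); precharges=3
Acc 9: bank0 row0 -> HIT
Acc 10: bank0 row0 -> HIT
Acc 11: bank1 row1 -> MISS (open row1); precharges=4
Acc 12: bank2 row4 -> MISS (open row4); precharges=5
Acc 13: bank0 row2 -> MISS (open row2); precharges=6
Acc 14: bank1 row3 -> MISS (open row3); precharges=7

Answer: M M M M H M H M H H M M M M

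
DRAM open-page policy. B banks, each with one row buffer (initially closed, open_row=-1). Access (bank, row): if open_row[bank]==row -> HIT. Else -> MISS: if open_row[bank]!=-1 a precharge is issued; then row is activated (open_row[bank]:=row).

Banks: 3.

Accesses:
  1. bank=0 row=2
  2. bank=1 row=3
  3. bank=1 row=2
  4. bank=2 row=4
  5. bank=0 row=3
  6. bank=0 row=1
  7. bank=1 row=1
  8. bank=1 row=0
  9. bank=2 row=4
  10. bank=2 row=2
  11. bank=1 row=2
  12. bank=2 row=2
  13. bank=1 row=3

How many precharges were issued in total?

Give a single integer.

Acc 1: bank0 row2 -> MISS (open row2); precharges=0
Acc 2: bank1 row3 -> MISS (open row3); precharges=0
Acc 3: bank1 row2 -> MISS (open row2); precharges=1
Acc 4: bank2 row4 -> MISS (open row4); precharges=1
Acc 5: bank0 row3 -> MISS (open row3); precharges=2
Acc 6: bank0 row1 -> MISS (open row1); precharges=3
Acc 7: bank1 row1 -> MISS (open row1); precharges=4
Acc 8: bank1 row0 -> MISS (open row0); precharges=5
Acc 9: bank2 row4 -> HIT
Acc 10: bank2 row2 -> MISS (open row2); precharges=6
Acc 11: bank1 row2 -> MISS (open row2); precharges=7
Acc 12: bank2 row2 -> HIT
Acc 13: bank1 row3 -> MISS (open row3); precharges=8

Answer: 8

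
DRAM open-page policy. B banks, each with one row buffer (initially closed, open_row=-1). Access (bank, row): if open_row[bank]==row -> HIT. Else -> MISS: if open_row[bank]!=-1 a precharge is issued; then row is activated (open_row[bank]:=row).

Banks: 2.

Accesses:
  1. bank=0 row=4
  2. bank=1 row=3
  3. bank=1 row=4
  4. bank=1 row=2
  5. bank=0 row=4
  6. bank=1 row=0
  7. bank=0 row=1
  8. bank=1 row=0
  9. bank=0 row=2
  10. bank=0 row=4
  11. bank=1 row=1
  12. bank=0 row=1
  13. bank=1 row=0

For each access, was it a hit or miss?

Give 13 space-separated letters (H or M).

Answer: M M M M H M M H M M M M M

Derivation:
Acc 1: bank0 row4 -> MISS (open row4); precharges=0
Acc 2: bank1 row3 -> MISS (open row3); precharges=0
Acc 3: bank1 row4 -> MISS (open row4); precharges=1
Acc 4: bank1 row2 -> MISS (open row2); precharges=2
Acc 5: bank0 row4 -> HIT
Acc 6: bank1 row0 -> MISS (open row0); precharges=3
Acc 7: bank0 row1 -> MISS (open row1); precharges=4
Acc 8: bank1 row0 -> HIT
Acc 9: bank0 row2 -> MISS (open row2); precharges=5
Acc 10: bank0 row4 -> MISS (open row4); precharges=6
Acc 11: bank1 row1 -> MISS (open row1); precharges=7
Acc 12: bank0 row1 -> MISS (open row1); precharges=8
Acc 13: bank1 row0 -> MISS (open row0); precharges=9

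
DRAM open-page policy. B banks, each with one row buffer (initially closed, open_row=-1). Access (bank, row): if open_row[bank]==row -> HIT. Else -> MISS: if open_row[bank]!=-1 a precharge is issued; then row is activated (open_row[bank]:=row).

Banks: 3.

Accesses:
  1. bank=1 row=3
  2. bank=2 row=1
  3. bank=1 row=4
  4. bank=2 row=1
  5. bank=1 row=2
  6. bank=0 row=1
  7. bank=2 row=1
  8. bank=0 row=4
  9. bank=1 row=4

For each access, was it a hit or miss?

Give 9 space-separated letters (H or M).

Acc 1: bank1 row3 -> MISS (open row3); precharges=0
Acc 2: bank2 row1 -> MISS (open row1); precharges=0
Acc 3: bank1 row4 -> MISS (open row4); precharges=1
Acc 4: bank2 row1 -> HIT
Acc 5: bank1 row2 -> MISS (open row2); precharges=2
Acc 6: bank0 row1 -> MISS (open row1); precharges=2
Acc 7: bank2 row1 -> HIT
Acc 8: bank0 row4 -> MISS (open row4); precharges=3
Acc 9: bank1 row4 -> MISS (open row4); precharges=4

Answer: M M M H M M H M M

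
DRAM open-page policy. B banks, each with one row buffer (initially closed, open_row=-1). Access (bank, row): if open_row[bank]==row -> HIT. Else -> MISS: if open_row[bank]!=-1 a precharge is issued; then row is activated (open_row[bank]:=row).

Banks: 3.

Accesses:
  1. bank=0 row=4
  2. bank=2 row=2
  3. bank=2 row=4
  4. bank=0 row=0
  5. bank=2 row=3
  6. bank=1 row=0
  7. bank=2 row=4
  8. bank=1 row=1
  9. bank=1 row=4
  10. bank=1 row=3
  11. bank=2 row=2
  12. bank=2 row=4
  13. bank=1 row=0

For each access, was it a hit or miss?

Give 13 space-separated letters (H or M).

Answer: M M M M M M M M M M M M M

Derivation:
Acc 1: bank0 row4 -> MISS (open row4); precharges=0
Acc 2: bank2 row2 -> MISS (open row2); precharges=0
Acc 3: bank2 row4 -> MISS (open row4); precharges=1
Acc 4: bank0 row0 -> MISS (open row0); precharges=2
Acc 5: bank2 row3 -> MISS (open row3); precharges=3
Acc 6: bank1 row0 -> MISS (open row0); precharges=3
Acc 7: bank2 row4 -> MISS (open row4); precharges=4
Acc 8: bank1 row1 -> MISS (open row1); precharges=5
Acc 9: bank1 row4 -> MISS (open row4); precharges=6
Acc 10: bank1 row3 -> MISS (open row3); precharges=7
Acc 11: bank2 row2 -> MISS (open row2); precharges=8
Acc 12: bank2 row4 -> MISS (open row4); precharges=9
Acc 13: bank1 row0 -> MISS (open row0); precharges=10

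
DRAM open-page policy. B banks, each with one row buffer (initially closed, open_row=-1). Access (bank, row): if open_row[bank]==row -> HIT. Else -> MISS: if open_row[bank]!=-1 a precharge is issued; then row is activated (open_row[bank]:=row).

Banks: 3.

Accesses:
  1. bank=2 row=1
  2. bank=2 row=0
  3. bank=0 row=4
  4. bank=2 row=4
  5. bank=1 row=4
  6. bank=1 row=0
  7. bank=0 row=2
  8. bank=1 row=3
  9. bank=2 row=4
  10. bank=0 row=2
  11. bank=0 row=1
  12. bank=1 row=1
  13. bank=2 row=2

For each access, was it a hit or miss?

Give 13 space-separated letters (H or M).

Acc 1: bank2 row1 -> MISS (open row1); precharges=0
Acc 2: bank2 row0 -> MISS (open row0); precharges=1
Acc 3: bank0 row4 -> MISS (open row4); precharges=1
Acc 4: bank2 row4 -> MISS (open row4); precharges=2
Acc 5: bank1 row4 -> MISS (open row4); precharges=2
Acc 6: bank1 row0 -> MISS (open row0); precharges=3
Acc 7: bank0 row2 -> MISS (open row2); precharges=4
Acc 8: bank1 row3 -> MISS (open row3); precharges=5
Acc 9: bank2 row4 -> HIT
Acc 10: bank0 row2 -> HIT
Acc 11: bank0 row1 -> MISS (open row1); precharges=6
Acc 12: bank1 row1 -> MISS (open row1); precharges=7
Acc 13: bank2 row2 -> MISS (open row2); precharges=8

Answer: M M M M M M M M H H M M M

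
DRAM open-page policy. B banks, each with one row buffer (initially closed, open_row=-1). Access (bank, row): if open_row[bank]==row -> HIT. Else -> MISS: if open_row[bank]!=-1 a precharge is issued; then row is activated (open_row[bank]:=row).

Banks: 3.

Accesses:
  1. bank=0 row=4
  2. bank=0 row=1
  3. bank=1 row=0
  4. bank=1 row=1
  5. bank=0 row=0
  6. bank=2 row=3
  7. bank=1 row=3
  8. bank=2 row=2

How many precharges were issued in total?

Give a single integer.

Answer: 5

Derivation:
Acc 1: bank0 row4 -> MISS (open row4); precharges=0
Acc 2: bank0 row1 -> MISS (open row1); precharges=1
Acc 3: bank1 row0 -> MISS (open row0); precharges=1
Acc 4: bank1 row1 -> MISS (open row1); precharges=2
Acc 5: bank0 row0 -> MISS (open row0); precharges=3
Acc 6: bank2 row3 -> MISS (open row3); precharges=3
Acc 7: bank1 row3 -> MISS (open row3); precharges=4
Acc 8: bank2 row2 -> MISS (open row2); precharges=5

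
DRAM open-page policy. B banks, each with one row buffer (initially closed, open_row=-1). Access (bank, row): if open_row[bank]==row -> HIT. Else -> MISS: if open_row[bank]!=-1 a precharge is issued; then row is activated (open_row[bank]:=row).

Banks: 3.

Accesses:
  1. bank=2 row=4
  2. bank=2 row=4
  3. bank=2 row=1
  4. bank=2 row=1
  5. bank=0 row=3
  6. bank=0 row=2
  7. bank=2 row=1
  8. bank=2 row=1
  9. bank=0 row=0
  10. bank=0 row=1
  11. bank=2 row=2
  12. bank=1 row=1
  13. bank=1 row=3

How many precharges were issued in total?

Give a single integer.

Acc 1: bank2 row4 -> MISS (open row4); precharges=0
Acc 2: bank2 row4 -> HIT
Acc 3: bank2 row1 -> MISS (open row1); precharges=1
Acc 4: bank2 row1 -> HIT
Acc 5: bank0 row3 -> MISS (open row3); precharges=1
Acc 6: bank0 row2 -> MISS (open row2); precharges=2
Acc 7: bank2 row1 -> HIT
Acc 8: bank2 row1 -> HIT
Acc 9: bank0 row0 -> MISS (open row0); precharges=3
Acc 10: bank0 row1 -> MISS (open row1); precharges=4
Acc 11: bank2 row2 -> MISS (open row2); precharges=5
Acc 12: bank1 row1 -> MISS (open row1); precharges=5
Acc 13: bank1 row3 -> MISS (open row3); precharges=6

Answer: 6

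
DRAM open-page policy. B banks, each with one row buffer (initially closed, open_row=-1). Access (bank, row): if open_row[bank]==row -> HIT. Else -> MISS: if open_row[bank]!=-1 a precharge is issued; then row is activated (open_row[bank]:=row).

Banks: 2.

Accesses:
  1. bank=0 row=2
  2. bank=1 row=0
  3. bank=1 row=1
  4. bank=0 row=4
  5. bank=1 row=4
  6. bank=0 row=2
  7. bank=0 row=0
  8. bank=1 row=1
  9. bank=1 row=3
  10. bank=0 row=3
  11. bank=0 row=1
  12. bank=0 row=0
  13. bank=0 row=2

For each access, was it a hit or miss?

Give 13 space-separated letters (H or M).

Acc 1: bank0 row2 -> MISS (open row2); precharges=0
Acc 2: bank1 row0 -> MISS (open row0); precharges=0
Acc 3: bank1 row1 -> MISS (open row1); precharges=1
Acc 4: bank0 row4 -> MISS (open row4); precharges=2
Acc 5: bank1 row4 -> MISS (open row4); precharges=3
Acc 6: bank0 row2 -> MISS (open row2); precharges=4
Acc 7: bank0 row0 -> MISS (open row0); precharges=5
Acc 8: bank1 row1 -> MISS (open row1); precharges=6
Acc 9: bank1 row3 -> MISS (open row3); precharges=7
Acc 10: bank0 row3 -> MISS (open row3); precharges=8
Acc 11: bank0 row1 -> MISS (open row1); precharges=9
Acc 12: bank0 row0 -> MISS (open row0); precharges=10
Acc 13: bank0 row2 -> MISS (open row2); precharges=11

Answer: M M M M M M M M M M M M M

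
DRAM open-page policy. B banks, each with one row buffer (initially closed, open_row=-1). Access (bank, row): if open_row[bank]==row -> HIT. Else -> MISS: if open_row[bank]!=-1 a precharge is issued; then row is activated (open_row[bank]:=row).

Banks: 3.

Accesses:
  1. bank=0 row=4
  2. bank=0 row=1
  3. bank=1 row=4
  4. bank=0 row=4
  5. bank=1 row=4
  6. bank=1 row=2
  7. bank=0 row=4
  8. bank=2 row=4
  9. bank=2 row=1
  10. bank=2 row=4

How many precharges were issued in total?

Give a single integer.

Answer: 5

Derivation:
Acc 1: bank0 row4 -> MISS (open row4); precharges=0
Acc 2: bank0 row1 -> MISS (open row1); precharges=1
Acc 3: bank1 row4 -> MISS (open row4); precharges=1
Acc 4: bank0 row4 -> MISS (open row4); precharges=2
Acc 5: bank1 row4 -> HIT
Acc 6: bank1 row2 -> MISS (open row2); precharges=3
Acc 7: bank0 row4 -> HIT
Acc 8: bank2 row4 -> MISS (open row4); precharges=3
Acc 9: bank2 row1 -> MISS (open row1); precharges=4
Acc 10: bank2 row4 -> MISS (open row4); precharges=5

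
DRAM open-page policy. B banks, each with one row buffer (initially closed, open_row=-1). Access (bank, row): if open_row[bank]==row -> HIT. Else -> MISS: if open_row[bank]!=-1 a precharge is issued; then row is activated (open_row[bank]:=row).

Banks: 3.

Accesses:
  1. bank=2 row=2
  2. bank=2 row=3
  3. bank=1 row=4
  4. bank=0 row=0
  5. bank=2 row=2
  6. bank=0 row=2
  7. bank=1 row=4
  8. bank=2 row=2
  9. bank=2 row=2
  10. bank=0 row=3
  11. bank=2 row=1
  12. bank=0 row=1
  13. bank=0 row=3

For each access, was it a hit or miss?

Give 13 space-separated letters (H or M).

Acc 1: bank2 row2 -> MISS (open row2); precharges=0
Acc 2: bank2 row3 -> MISS (open row3); precharges=1
Acc 3: bank1 row4 -> MISS (open row4); precharges=1
Acc 4: bank0 row0 -> MISS (open row0); precharges=1
Acc 5: bank2 row2 -> MISS (open row2); precharges=2
Acc 6: bank0 row2 -> MISS (open row2); precharges=3
Acc 7: bank1 row4 -> HIT
Acc 8: bank2 row2 -> HIT
Acc 9: bank2 row2 -> HIT
Acc 10: bank0 row3 -> MISS (open row3); precharges=4
Acc 11: bank2 row1 -> MISS (open row1); precharges=5
Acc 12: bank0 row1 -> MISS (open row1); precharges=6
Acc 13: bank0 row3 -> MISS (open row3); precharges=7

Answer: M M M M M M H H H M M M M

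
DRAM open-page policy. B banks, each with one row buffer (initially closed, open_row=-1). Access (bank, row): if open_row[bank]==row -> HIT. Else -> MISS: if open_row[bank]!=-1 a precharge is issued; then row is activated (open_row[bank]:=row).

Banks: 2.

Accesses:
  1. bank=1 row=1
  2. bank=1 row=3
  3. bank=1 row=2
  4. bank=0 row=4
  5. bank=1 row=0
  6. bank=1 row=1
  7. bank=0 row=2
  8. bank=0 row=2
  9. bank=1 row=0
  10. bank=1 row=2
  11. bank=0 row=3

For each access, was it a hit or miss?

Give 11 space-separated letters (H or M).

Acc 1: bank1 row1 -> MISS (open row1); precharges=0
Acc 2: bank1 row3 -> MISS (open row3); precharges=1
Acc 3: bank1 row2 -> MISS (open row2); precharges=2
Acc 4: bank0 row4 -> MISS (open row4); precharges=2
Acc 5: bank1 row0 -> MISS (open row0); precharges=3
Acc 6: bank1 row1 -> MISS (open row1); precharges=4
Acc 7: bank0 row2 -> MISS (open row2); precharges=5
Acc 8: bank0 row2 -> HIT
Acc 9: bank1 row0 -> MISS (open row0); precharges=6
Acc 10: bank1 row2 -> MISS (open row2); precharges=7
Acc 11: bank0 row3 -> MISS (open row3); precharges=8

Answer: M M M M M M M H M M M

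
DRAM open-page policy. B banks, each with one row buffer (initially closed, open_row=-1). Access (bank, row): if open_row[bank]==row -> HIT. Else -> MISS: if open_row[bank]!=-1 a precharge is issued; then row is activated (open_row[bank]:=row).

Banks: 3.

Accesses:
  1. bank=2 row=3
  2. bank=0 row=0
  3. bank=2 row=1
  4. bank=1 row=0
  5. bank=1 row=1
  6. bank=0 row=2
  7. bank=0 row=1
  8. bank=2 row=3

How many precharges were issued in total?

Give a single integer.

Acc 1: bank2 row3 -> MISS (open row3); precharges=0
Acc 2: bank0 row0 -> MISS (open row0); precharges=0
Acc 3: bank2 row1 -> MISS (open row1); precharges=1
Acc 4: bank1 row0 -> MISS (open row0); precharges=1
Acc 5: bank1 row1 -> MISS (open row1); precharges=2
Acc 6: bank0 row2 -> MISS (open row2); precharges=3
Acc 7: bank0 row1 -> MISS (open row1); precharges=4
Acc 8: bank2 row3 -> MISS (open row3); precharges=5

Answer: 5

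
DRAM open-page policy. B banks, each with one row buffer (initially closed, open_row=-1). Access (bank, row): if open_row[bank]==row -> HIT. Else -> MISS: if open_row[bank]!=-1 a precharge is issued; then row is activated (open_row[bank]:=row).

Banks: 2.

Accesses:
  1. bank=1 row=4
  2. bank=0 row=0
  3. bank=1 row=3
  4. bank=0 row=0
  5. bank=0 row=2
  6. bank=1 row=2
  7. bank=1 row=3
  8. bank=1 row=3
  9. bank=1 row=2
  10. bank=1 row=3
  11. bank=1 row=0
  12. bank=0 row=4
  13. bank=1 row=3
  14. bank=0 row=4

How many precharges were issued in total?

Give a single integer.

Answer: 9

Derivation:
Acc 1: bank1 row4 -> MISS (open row4); precharges=0
Acc 2: bank0 row0 -> MISS (open row0); precharges=0
Acc 3: bank1 row3 -> MISS (open row3); precharges=1
Acc 4: bank0 row0 -> HIT
Acc 5: bank0 row2 -> MISS (open row2); precharges=2
Acc 6: bank1 row2 -> MISS (open row2); precharges=3
Acc 7: bank1 row3 -> MISS (open row3); precharges=4
Acc 8: bank1 row3 -> HIT
Acc 9: bank1 row2 -> MISS (open row2); precharges=5
Acc 10: bank1 row3 -> MISS (open row3); precharges=6
Acc 11: bank1 row0 -> MISS (open row0); precharges=7
Acc 12: bank0 row4 -> MISS (open row4); precharges=8
Acc 13: bank1 row3 -> MISS (open row3); precharges=9
Acc 14: bank0 row4 -> HIT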